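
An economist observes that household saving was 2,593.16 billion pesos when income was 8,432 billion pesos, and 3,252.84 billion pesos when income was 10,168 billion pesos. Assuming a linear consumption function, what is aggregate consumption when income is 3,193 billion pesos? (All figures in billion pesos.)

MPS = ΔS/ΔY = (3252.84 − 2593.16)/(10168 − 8432) = 659.68/1736 = 0.38
MPC = 1 − MPS = 0.62
Autonomous saving = 2593.16 − 0.38(8432) = -611, so a = 611
C = 611 + 0.62(3193) = 611 + 1979.66 = 2590.66

C = 2590.66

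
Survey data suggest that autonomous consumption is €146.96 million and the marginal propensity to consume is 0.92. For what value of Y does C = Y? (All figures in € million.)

Y = 1837

At break-even, C = Y: 146.96 + 0.92Y = Y
0.08Y = 146.96, so Y = 146.96/0.08 = 1837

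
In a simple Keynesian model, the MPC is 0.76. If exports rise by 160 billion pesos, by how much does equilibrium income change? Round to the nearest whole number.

ΔY ≈ 667

The multiplier is 1/(1 − MPC) = 1/0.24.
ΔY = 160/0.24 = 666.67 ≈ 667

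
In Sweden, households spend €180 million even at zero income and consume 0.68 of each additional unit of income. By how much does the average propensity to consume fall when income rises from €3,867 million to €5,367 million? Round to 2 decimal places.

ΔAPC = 0.01

At Y = 3867: C = 180 + 0.68(3867) = 2809.56, APC = 2809.56/3867 = 0.727
At Y = 5367: C = 3829.56, APC = 3829.56/5367 = 0.714
Fall in APC = 0.727 − 0.714 = 0.013 ≈ 0.01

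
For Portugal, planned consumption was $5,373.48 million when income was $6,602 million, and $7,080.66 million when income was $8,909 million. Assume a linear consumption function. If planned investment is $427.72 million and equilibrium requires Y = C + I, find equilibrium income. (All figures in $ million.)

Y = 3522

MPC = (7080.66 − 5373.48)/(8909 − 6602) = 1707.18/2307 = 0.74
a = 5373.48 − 0.74(6602) = 488
Equilibrium: Y = 488 + 0.74Y + 427.72
0.26Y = 915.72, so Y = 915.72/0.26 = 3522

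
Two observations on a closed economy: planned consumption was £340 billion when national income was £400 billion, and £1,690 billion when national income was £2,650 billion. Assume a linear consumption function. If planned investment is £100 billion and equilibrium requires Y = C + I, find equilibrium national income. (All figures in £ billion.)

Y = 500

MPC = (1690 − 340)/(2650 − 400) = 1350/2250 = 0.6
a = 340 − 0.6(400) = 100
Equilibrium: Y = 100 + 0.6Y + 100
0.4Y = 200, so Y = 200/0.4 = 500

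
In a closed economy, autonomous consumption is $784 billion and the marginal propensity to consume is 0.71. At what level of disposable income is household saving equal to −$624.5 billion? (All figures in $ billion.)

Y = 550

S = Y − C = -784 + 0.29Y
-784 + 0.29Y = -624.5, so 0.29Y = 159.5 and Y = 550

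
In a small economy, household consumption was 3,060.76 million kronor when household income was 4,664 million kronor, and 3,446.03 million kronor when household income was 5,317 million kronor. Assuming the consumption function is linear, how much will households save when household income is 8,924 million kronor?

S = 3349.84

MPC = (3446.03 − 3060.76)/(5317 − 4664) = 385.27/653 = 0.59
a = 3060.76 − 0.59(4664) = 3060.76 − 2751.76 = 309
C = 309 + 0.59(8924) = 5574.16
S = 8924 − 5574.16 = 3349.84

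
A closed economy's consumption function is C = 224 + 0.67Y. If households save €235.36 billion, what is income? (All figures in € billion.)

Y = 1392

S = Y − C = -224 + 0.33Y
-224 + 0.33Y = 235.36, so 0.33Y = 459.36 and Y = 1392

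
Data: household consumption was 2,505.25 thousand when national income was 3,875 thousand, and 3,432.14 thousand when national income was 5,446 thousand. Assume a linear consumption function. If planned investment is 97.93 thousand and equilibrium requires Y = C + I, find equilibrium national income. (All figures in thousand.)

Y = 773

MPC = (3432.14 − 2505.25)/(5446 − 3875) = 926.89/1571 = 0.59
a = 2505.25 − 0.59(3875) = 219
Equilibrium: Y = 219 + 0.59Y + 97.93
0.41Y = 316.93, so Y = 316.93/0.41 = 773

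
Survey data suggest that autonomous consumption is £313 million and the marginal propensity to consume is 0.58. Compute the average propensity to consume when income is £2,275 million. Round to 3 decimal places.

C = 313 + 0.58(2275) = 1632.5
APC = C/Y = 1632.5/2275 = 0.718

APC = 0.718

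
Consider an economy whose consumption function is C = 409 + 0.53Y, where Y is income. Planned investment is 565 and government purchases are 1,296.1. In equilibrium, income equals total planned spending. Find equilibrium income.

Y = C + I + G = 409 + 0.53Y + 565 + 1296.1
Y − 0.53Y = 2270.1
0.47Y = 2270.1, so Y = 2270.1/0.47 = 4830

Y = 4830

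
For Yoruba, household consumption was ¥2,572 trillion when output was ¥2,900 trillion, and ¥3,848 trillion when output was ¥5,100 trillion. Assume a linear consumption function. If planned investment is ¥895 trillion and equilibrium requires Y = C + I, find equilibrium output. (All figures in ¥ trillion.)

Y = 4250

MPC = (3848 − 2572)/(5100 − 2900) = 1276/2200 = 0.58
a = 2572 − 0.58(2900) = 890
Equilibrium: Y = 890 + 0.58Y + 895
0.42Y = 1785, so Y = 1785/0.42 = 4250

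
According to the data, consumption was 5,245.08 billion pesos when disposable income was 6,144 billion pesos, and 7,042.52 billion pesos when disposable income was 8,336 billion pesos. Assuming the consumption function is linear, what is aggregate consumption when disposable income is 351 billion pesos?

MPC = (7042.52 − 5245.08)/(8336 − 6144) = 1797.44/2192 = 0.82
a = 5245.08 − 0.82(6144) = 5245.08 − 5038.08 = 207
C = 207 + 0.82(351) = 207 + 287.82 = 494.82

C = 494.82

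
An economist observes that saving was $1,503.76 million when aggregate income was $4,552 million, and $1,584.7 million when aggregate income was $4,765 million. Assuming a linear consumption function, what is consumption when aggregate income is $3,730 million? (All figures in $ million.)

C = 2538.6

MPS = ΔS/ΔY = (1584.7 − 1503.76)/(4765 − 4552) = 80.94/213 = 0.38
MPC = 1 − MPS = 0.62
Autonomous saving = 1503.76 − 0.38(4552) = -226, so a = 226
C = 226 + 0.62(3730) = 226 + 2312.6 = 2538.6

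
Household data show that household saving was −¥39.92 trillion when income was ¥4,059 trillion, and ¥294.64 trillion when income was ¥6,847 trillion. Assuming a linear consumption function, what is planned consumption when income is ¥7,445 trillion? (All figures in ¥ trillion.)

MPS = ΔS/ΔY = (294.64 − (-39.92))/(6847 − 4059) = 334.56/2788 = 0.12
MPC = 1 − MPS = 0.88
Autonomous saving = -39.92 − 0.12(4059) = -527, so a = 527
C = 527 + 0.88(7445) = 527 + 6551.6 = 7078.6

C = 7078.6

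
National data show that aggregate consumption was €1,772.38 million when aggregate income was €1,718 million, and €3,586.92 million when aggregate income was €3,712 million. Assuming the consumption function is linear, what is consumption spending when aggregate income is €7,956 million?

MPC = (3586.92 − 1772.38)/(3712 − 1718) = 1814.54/1994 = 0.91
a = 1772.38 − 0.91(1718) = 1772.38 − 1563.38 = 209
C = 209 + 0.91(7956) = 209 + 7239.96 = 7448.96

C = 7448.96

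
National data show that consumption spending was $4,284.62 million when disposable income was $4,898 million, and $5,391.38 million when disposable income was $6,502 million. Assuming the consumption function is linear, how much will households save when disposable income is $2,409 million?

MPC = (5391.38 − 4284.62)/(6502 − 4898) = 1106.76/1604 = 0.69
a = 4284.62 − 0.69(4898) = 4284.62 − 3379.62 = 905
C = 905 + 0.69(2409) = 2567.21
S = 2409 − 2567.21 = -158.21

S = -158.21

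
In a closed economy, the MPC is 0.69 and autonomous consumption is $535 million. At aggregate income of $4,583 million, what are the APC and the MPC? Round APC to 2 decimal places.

APC = 0.81; MPC = 0.69

MPC = 0.69 (the slope of the consumption function)
C = 535 + 0.69(4583) = 3697.27, so APC = 3697.27/4583 = 0.81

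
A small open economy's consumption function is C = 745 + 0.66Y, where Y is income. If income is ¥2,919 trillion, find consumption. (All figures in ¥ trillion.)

C = 2671.54

C = 745 + 0.66(2919) = 745 + 1926.54 = 2671.54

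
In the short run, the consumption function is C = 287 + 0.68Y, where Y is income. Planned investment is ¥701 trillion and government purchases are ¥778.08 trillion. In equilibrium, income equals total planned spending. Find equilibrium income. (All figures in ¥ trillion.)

Y = C + I + G = 287 + 0.68Y + 701 + 778.08
Y − 0.68Y = 1766.08
0.32Y = 1766.08, so Y = 1766.08/0.32 = 5519

Y = 5519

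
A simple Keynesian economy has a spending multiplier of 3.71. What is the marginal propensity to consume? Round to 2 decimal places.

k = 1/(1 − MPC), so 1 − MPC = 1/k = 1/3.71 = 0.2695
MPC = 1 − 0.2695 = 0.73

MPC = 0.73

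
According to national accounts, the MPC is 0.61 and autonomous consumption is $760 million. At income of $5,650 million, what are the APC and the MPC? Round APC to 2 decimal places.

APC = 0.74; MPC = 0.61

MPC = 0.61 (the slope of the consumption function)
C = 760 + 0.61(5650) = 4206.5, so APC = 4206.5/5650 = 0.74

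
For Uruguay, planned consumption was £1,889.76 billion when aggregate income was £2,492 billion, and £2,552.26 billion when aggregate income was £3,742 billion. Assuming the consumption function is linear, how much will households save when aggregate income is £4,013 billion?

S = 1317.11

MPC = (2552.26 − 1889.76)/(3742 − 2492) = 662.5/1250 = 0.53
a = 1889.76 − 0.53(2492) = 1889.76 − 1320.76 = 569
C = 569 + 0.53(4013) = 2695.89
S = 4013 − 2695.89 = 1317.11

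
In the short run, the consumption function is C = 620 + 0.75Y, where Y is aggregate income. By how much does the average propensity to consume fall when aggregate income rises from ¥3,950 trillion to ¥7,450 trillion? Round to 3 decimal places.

At Y = 3950: C = 620 + 0.75(3950) = 3582.5, APC = 3582.5/3950 = 0.9070
At Y = 7450: C = 6207.5, APC = 6207.5/7450 = 0.8332
Fall in APC = 0.9070 − 0.8332 = 0.0738 ≈ 0.074

ΔAPC = 0.074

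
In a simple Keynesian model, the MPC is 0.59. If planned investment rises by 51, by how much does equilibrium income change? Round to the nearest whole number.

The multiplier is 1/(1 − MPC) = 1/0.41.
ΔY = 51/0.41 = 124.39 ≈ 124

ΔY ≈ 124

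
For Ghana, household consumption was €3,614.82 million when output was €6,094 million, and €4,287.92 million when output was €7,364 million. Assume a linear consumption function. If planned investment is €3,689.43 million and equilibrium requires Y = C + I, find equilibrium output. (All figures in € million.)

Y = 8669

MPC = (4287.92 − 3614.82)/(7364 − 6094) = 673.1/1270 = 0.53
a = 3614.82 − 0.53(6094) = 385
Equilibrium: Y = 385 + 0.53Y + 3689.43
0.47Y = 4074.43, so Y = 4074.43/0.47 = 8669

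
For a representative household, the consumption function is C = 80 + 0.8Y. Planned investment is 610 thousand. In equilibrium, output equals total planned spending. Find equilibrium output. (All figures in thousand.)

Y = C + I = 80 + 0.8Y + 610
Y − 0.8Y = 690
0.2Y = 690, so Y = 690/0.2 = 3450

Y = 3450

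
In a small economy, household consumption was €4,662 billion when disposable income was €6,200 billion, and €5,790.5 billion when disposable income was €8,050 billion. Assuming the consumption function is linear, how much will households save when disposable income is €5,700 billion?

S = 1343

MPC = (5790.5 − 4662)/(8050 − 6200) = 1128.5/1850 = 0.61
a = 4662 − 0.61(6200) = 4662 − 3782 = 880
C = 880 + 0.61(5700) = 4357
S = 5700 − 4357 = 1343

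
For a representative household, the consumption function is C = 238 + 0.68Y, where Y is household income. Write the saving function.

S = -238 + 0.32Y

S = Y − C = Y − (238 + 0.68Y) = -238 + (1 − 0.68)Y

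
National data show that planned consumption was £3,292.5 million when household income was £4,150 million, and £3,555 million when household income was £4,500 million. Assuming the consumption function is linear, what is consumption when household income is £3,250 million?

C = 2617.5

MPC = (3555 − 3292.5)/(4500 − 4150) = 262.5/350 = 0.75
a = 3292.5 − 0.75(4150) = 3292.5 − 3112.5 = 180
C = 180 + 0.75(3250) = 180 + 2437.5 = 2617.5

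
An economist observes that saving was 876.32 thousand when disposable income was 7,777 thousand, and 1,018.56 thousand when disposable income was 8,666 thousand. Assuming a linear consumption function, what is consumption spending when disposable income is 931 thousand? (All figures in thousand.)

MPS = ΔS/ΔY = (1018.56 − 876.32)/(8666 − 7777) = 142.24/889 = 0.16
MPC = 1 − MPS = 0.84
Autonomous saving = 876.32 − 0.16(7777) = -368, so a = 368
C = 368 + 0.84(931) = 368 + 782.04 = 1150.04

C = 1150.04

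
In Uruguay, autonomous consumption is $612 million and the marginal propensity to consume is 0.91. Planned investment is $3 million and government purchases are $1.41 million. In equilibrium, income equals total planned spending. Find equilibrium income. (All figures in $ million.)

Y = 6849

Y = C + I + G = 612 + 0.91Y + 3 + 1.41
Y − 0.91Y = 616.41
0.09Y = 616.41, so Y = 616.41/0.09 = 6849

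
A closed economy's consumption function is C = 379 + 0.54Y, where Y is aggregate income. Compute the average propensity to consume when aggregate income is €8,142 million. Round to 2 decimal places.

C = 379 + 0.54(8142) = 4775.68
APC = C/Y = 4775.68/8142 = 0.59

APC = 0.59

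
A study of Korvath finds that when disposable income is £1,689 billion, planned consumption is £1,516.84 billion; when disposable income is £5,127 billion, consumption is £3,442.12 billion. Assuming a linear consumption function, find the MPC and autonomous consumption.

MPC = 0.56; a = 571

MPC = ΔC/ΔY = (3442.12 − 1516.84)/(5127 − 1689) = 1925.28/3438 = 0.56
a = C − MPC·Y = 1516.84 − 0.56(1689) = 1516.84 − 945.84 = 571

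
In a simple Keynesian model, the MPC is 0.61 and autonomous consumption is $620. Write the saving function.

S = -620 + 0.39Y

S = Y − C = Y − (620 + 0.61Y) = -620 + (1 − 0.61)Y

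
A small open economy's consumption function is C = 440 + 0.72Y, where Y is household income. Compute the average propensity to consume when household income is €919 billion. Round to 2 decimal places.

C = 440 + 0.72(919) = 1101.68
APC = C/Y = 1101.68/919 = 1.20

APC = 1.20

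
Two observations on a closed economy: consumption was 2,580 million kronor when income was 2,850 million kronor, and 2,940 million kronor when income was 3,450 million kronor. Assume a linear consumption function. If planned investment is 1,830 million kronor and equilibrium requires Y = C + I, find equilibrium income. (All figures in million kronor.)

MPC = (2940 − 2580)/(3450 − 2850) = 360/600 = 0.6
a = 2580 − 0.6(2850) = 870
Equilibrium: Y = 870 + 0.6Y + 1830
0.4Y = 2700, so Y = 2700/0.4 = 6750

Y = 6750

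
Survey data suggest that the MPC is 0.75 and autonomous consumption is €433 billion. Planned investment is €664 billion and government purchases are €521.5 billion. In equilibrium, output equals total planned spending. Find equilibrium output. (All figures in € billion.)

Y = C + I + G = 433 + 0.75Y + 664 + 521.5
Y − 0.75Y = 1618.5
0.25Y = 1618.5, so Y = 1618.5/0.25 = 6474

Y = 6474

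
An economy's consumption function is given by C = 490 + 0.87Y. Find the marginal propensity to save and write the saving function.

MPS = 0.13; S = -490 + 0.13Y

MPS = 1 − MPC = 1 − 0.87 = 0.13
S = Y − C = -490 + 0.13Y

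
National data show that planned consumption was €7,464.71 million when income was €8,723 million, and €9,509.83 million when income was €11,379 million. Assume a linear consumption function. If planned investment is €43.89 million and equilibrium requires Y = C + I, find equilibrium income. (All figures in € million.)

Y = 3443

MPC = (9509.83 − 7464.71)/(11379 − 8723) = 2045.12/2656 = 0.77
a = 7464.71 − 0.77(8723) = 748
Equilibrium: Y = 748 + 0.77Y + 43.89
0.23Y = 791.89, so Y = 791.89/0.23 = 3443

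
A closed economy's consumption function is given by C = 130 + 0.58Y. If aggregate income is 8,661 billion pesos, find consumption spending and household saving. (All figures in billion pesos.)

C = 130 + 0.58(8661) = 130 + 5023.38 = 5153.38
S = Y − C = 8661 − 5153.38 = 3507.62

C = 5153.38; S = 3507.62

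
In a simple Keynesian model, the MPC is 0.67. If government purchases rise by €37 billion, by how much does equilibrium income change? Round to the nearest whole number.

The multiplier is 1/(1 − MPC) = 1/0.33.
ΔY = 37/0.33 = 112.12 ≈ 112

ΔY ≈ 112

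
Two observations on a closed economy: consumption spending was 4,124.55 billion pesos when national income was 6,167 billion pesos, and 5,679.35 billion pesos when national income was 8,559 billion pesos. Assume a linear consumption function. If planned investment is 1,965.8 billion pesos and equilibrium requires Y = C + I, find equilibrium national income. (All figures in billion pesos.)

Y = 5948

MPC = (5679.35 − 4124.55)/(8559 − 6167) = 1554.8/2392 = 0.65
a = 4124.55 − 0.65(6167) = 116
Equilibrium: Y = 116 + 0.65Y + 1965.8
0.35Y = 2081.8, so Y = 2081.8/0.35 = 5948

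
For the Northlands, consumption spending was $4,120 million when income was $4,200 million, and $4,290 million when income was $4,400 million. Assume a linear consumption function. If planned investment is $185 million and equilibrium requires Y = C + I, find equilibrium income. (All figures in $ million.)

Y = 4900

MPC = (4290 − 4120)/(4400 − 4200) = 170/200 = 0.85
a = 4120 − 0.85(4200) = 550
Equilibrium: Y = 550 + 0.85Y + 185
0.15Y = 735, so Y = 735/0.15 = 4900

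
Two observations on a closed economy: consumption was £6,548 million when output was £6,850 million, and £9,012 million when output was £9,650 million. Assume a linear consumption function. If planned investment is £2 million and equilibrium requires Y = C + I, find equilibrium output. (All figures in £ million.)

Y = 4350

MPC = (9012 − 6548)/(9650 − 6850) = 2464/2800 = 0.88
a = 6548 − 0.88(6850) = 520
Equilibrium: Y = 520 + 0.88Y + 2
0.12Y = 522, so Y = 522/0.12 = 4350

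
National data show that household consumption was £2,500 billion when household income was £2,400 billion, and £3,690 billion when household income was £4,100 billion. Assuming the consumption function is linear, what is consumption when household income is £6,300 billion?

C = 5230

MPC = (3690 − 2500)/(4100 − 2400) = 1190/1700 = 0.7
a = 2500 − 0.7(2400) = 2500 − 1680 = 820
C = 820 + 0.7(6300) = 820 + 4410 = 5230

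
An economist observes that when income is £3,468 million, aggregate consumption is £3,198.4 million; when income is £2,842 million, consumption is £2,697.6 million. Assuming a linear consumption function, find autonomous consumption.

a = 424

MPC = ΔC/ΔY = (3198.4 − 2697.6)/(3468 − 2842) = 500.8/626 = 0.8
a = C − MPC·Y = 2697.6 − 0.8(2842) = 2697.6 − 2273.6 = 424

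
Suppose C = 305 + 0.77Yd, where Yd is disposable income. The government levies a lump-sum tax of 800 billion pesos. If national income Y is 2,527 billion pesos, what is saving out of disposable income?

Yd = Y − T = 2527 − 800 = 1727
C = 305 + 0.77(1727) = 305 + 1329.79 = 1634.79
S = Yd − C = 1727 − 1634.79 = 92.21

S = 92.21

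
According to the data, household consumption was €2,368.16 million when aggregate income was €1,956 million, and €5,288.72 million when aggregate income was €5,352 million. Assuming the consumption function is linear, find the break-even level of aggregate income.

MPC = (5288.72 − 2368.16)/(5352 − 1956) = 2920.56/3396 = 0.86
a = 2368.16 − 0.86(1956) = 2368.16 − 1682.16 = 686
Break-even: Y = a/(1−MPC) = 686/0.14 = 4900

Y = 4900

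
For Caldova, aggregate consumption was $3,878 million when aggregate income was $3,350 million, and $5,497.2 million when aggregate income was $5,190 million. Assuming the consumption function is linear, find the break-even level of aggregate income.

MPC = (5497.2 − 3878)/(5190 − 3350) = 1619.2/1840 = 0.88
a = 3878 − 0.88(3350) = 3878 − 2948 = 930
Break-even: Y = a/(1−MPC) = 930/0.12 = 7750

Y = 7750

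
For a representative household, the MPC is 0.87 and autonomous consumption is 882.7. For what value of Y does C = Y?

Y = 6790

At break-even, C = Y: 882.7 + 0.87Y = Y
0.13Y = 882.7, so Y = 882.7/0.13 = 6790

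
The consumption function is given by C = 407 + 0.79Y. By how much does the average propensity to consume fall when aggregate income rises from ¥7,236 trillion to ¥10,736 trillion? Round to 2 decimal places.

At Y = 7236: C = 407 + 0.79(7236) = 6123.44, APC = 6123.44/7236 = 0.846
At Y = 10736: C = 8888.44, APC = 8888.44/10736 = 0.828
Fall in APC = 0.846 − 0.828 = 0.018 ≈ 0.02

ΔAPC = 0.02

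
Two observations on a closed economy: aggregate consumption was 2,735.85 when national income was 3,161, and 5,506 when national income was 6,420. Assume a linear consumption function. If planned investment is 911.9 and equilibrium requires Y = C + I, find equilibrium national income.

MPC = (5506 − 2735.85)/(6420 − 3161) = 2770.15/3259 = 0.85
a = 2735.85 − 0.85(3161) = 49
Equilibrium: Y = 49 + 0.85Y + 911.9
0.15Y = 960.9, so Y = 960.9/0.15 = 6406

Y = 6406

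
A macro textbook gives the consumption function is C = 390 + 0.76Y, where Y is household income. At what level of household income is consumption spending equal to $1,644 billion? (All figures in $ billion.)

Y = 1650

390 + 0.76Y = 1644
0.76Y = 1254, so Y = 1254/0.76 = 1650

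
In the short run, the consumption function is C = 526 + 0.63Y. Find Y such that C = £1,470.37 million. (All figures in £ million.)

Y = 1499

526 + 0.63Y = 1470.37
0.63Y = 944.37, so Y = 944.37/0.63 = 1499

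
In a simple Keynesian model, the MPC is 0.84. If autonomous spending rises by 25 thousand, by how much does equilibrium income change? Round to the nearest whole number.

The multiplier is 1/(1 − MPC) = 1/0.16.
ΔY = 25/0.16 = 156.25 ≈ 156

ΔY ≈ 156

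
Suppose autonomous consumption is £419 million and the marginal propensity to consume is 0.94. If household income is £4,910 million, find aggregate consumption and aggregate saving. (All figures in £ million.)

C = 419 + 0.94(4910) = 419 + 4615.4 = 5034.4
S = Y − C = 4910 − 5034.4 = -124.4

C = 5034.4; S = -124.4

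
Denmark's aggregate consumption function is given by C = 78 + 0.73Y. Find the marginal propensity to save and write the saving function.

MPS = 0.27; S = -78 + 0.27Y

MPS = 1 − MPC = 1 − 0.73 = 0.27
S = Y − C = -78 + 0.27Y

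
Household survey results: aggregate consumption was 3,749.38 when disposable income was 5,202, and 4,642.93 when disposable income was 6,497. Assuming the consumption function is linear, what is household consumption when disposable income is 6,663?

C = 4757.47

MPC = (4642.93 − 3749.38)/(6497 − 5202) = 893.55/1295 = 0.69
a = 3749.38 − 0.69(5202) = 3749.38 − 3589.38 = 160
C = 160 + 0.69(6663) = 160 + 4597.47 = 4757.47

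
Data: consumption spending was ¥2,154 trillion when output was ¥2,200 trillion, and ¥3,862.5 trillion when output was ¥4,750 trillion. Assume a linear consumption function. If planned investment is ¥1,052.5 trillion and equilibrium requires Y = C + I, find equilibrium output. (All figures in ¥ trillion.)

MPC = (3862.5 − 2154)/(4750 − 2200) = 1708.5/2550 = 0.67
a = 2154 − 0.67(2200) = 680
Equilibrium: Y = 680 + 0.67Y + 1052.5
0.33Y = 1732.5, so Y = 1732.5/0.33 = 5250

Y = 5250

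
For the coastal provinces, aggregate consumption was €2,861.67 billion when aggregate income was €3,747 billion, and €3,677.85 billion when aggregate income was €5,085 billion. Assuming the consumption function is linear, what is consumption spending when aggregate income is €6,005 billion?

C = 4239.05

MPC = (3677.85 − 2861.67)/(5085 − 3747) = 816.18/1338 = 0.61
a = 2861.67 − 0.61(3747) = 2861.67 − 2285.67 = 576
C = 576 + 0.61(6005) = 576 + 3663.05 = 4239.05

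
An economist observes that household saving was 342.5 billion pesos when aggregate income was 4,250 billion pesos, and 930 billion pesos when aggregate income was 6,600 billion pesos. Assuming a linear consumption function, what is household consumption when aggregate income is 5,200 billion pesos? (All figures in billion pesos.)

C = 4620

MPS = ΔS/ΔY = (930 − 342.5)/(6600 − 4250) = 587.5/2350 = 0.25
MPC = 1 − MPS = 0.75
Autonomous saving = 342.5 − 0.25(4250) = -720, so a = 720
C = 720 + 0.75(5200) = 720 + 3900 = 4620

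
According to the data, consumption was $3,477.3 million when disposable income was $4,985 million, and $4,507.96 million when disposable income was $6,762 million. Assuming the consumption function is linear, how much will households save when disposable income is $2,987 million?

S = 668.54

MPC = (4507.96 − 3477.3)/(6762 − 4985) = 1030.66/1777 = 0.58
a = 3477.3 − 0.58(4985) = 3477.3 − 2891.3 = 586
C = 586 + 0.58(2987) = 2318.46
S = 2987 − 2318.46 = 668.54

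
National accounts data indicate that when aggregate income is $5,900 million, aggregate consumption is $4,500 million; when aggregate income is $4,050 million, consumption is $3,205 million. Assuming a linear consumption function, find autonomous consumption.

MPC = ΔC/ΔY = (4500 − 3205)/(5900 − 4050) = 1295/1850 = 0.7
a = C − MPC·Y = 3205 − 0.7(4050) = 3205 − 2835 = 370

a = 370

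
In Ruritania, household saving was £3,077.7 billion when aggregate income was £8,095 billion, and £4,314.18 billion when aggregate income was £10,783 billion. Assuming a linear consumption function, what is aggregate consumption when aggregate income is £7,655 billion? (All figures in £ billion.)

C = 4779.7

MPS = ΔS/ΔY = (4314.18 − 3077.7)/(10783 − 8095) = 1236.48/2688 = 0.46
MPC = 1 − MPS = 0.54
Autonomous saving = 3077.7 − 0.46(8095) = -646, so a = 646
C = 646 + 0.54(7655) = 646 + 4133.7 = 4779.7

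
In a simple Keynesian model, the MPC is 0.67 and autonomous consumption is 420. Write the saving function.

S = -420 + 0.33Y

S = Y − C = Y − (420 + 0.67Y) = -420 + (1 − 0.67)Y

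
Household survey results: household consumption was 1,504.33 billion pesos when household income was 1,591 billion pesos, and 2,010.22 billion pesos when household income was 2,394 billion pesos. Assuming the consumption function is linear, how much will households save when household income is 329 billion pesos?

MPC = (2010.22 − 1504.33)/(2394 − 1591) = 505.89/803 = 0.63
a = 1504.33 − 0.63(1591) = 1504.33 − 1002.33 = 502
C = 502 + 0.63(329) = 709.27
S = 329 − 709.27 = -380.27

S = -380.27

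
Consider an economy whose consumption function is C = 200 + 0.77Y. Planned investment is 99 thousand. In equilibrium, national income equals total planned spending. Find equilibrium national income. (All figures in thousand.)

Y = 1300

Y = C + I = 200 + 0.77Y + 99
Y − 0.77Y = 299
0.23Y = 299, so Y = 299/0.23 = 1300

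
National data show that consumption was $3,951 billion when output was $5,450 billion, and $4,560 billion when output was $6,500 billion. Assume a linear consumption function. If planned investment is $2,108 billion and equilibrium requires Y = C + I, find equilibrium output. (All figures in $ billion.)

MPC = (4560 − 3951)/(6500 − 5450) = 609/1050 = 0.58
a = 3951 − 0.58(5450) = 790
Equilibrium: Y = 790 + 0.58Y + 2108
0.42Y = 2898, so Y = 2898/0.42 = 6900

Y = 6900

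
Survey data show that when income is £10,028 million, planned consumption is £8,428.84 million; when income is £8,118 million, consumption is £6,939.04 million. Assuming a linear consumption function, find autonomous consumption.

MPC = ΔC/ΔY = (8428.84 − 6939.04)/(10028 − 8118) = 1489.8/1910 = 0.78
a = C − MPC·Y = 6939.04 − 0.78(8118) = 6939.04 − 6332.04 = 607

a = 607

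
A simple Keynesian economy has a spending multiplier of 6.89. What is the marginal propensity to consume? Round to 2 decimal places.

k = 1/(1 − MPC), so 1 − MPC = 1/k = 1/6.89 = 0.1451
MPC = 1 − 0.1451 = 0.85

MPC = 0.85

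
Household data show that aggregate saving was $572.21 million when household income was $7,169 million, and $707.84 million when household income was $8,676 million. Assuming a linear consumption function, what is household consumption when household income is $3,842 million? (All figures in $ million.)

C = 3569.22

MPS = ΔS/ΔY = (707.84 − 572.21)/(8676 − 7169) = 135.63/1507 = 0.09
MPC = 1 − MPS = 0.91
Autonomous saving = 572.21 − 0.09(7169) = -73, so a = 73
C = 73 + 0.91(3842) = 73 + 3496.22 = 3569.22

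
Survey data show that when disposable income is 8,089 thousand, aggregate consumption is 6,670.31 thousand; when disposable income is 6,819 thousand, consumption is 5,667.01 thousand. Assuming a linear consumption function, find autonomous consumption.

MPC = ΔC/ΔY = (6670.31 − 5667.01)/(8089 − 6819) = 1003.3/1270 = 0.79
a = C − MPC·Y = 5667.01 − 0.79(6819) = 5667.01 − 5387.01 = 280

a = 280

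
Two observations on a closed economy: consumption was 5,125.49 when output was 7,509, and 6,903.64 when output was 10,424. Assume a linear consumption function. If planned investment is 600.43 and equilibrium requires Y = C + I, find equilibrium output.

MPC = (6903.64 − 5125.49)/(10424 − 7509) = 1778.15/2915 = 0.61
a = 5125.49 − 0.61(7509) = 545
Equilibrium: Y = 545 + 0.61Y + 600.43
0.39Y = 1145.43, so Y = 1145.43/0.39 = 2937

Y = 2937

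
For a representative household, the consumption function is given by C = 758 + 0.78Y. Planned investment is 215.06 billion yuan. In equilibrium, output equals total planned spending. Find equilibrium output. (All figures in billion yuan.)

Y = 4423

Y = C + I = 758 + 0.78Y + 215.06
Y − 0.78Y = 973.06
0.22Y = 973.06, so Y = 973.06/0.22 = 4423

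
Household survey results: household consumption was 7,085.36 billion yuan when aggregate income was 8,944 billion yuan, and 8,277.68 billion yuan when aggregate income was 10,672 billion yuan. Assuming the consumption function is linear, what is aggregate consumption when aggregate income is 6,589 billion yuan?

MPC = (8277.68 − 7085.36)/(10672 − 8944) = 1192.32/1728 = 0.69
a = 7085.36 − 0.69(8944) = 7085.36 − 6171.36 = 914
C = 914 + 0.69(6589) = 914 + 4546.41 = 5460.41

C = 5460.41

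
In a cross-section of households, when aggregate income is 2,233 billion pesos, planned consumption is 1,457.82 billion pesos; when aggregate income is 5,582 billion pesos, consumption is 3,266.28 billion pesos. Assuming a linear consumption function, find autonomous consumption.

MPC = ΔC/ΔY = (3266.28 − 1457.82)/(5582 − 2233) = 1808.46/3349 = 0.54
a = C − MPC·Y = 1457.82 − 0.54(2233) = 1457.82 − 1205.82 = 252

a = 252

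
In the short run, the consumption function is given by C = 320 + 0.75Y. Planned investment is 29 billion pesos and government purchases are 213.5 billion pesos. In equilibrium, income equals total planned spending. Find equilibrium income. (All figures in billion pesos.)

Y = 2250

Y = C + I + G = 320 + 0.75Y + 29 + 213.5
Y − 0.75Y = 562.5
0.25Y = 562.5, so Y = 562.5/0.25 = 2250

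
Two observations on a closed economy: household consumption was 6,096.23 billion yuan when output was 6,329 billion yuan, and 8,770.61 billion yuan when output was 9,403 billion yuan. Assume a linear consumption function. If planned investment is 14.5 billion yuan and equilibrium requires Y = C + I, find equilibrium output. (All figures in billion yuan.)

MPC = (8770.61 − 6096.23)/(9403 − 6329) = 2674.38/3074 = 0.87
a = 6096.23 − 0.87(6329) = 590
Equilibrium: Y = 590 + 0.87Y + 14.5
0.13Y = 604.5, so Y = 604.5/0.13 = 4650

Y = 4650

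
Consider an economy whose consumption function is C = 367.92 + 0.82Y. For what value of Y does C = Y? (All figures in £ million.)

At break-even, C = Y: 367.92 + 0.82Y = Y
0.18Y = 367.92, so Y = 367.92/0.18 = 2044

Y = 2044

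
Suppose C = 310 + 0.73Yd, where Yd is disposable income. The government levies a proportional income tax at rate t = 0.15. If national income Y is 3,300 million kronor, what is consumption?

Yd = (1 − 0.15)(3300) = 0.85(3300) = 2805
C = 310 + 0.73(2805) = 310 + 2047.65 = 2357.65

C = 2357.65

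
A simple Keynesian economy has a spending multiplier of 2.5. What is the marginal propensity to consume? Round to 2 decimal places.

k = 1/(1 − MPC), so 1 − MPC = 1/k = 1/2.5 = 0.4000
MPC = 1 − 0.4000 = 0.60

MPC = 0.60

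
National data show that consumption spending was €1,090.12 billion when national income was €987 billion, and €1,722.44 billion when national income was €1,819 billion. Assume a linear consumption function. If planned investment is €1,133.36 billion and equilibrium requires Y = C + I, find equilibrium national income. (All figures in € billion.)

MPC = (1722.44 − 1090.12)/(1819 − 987) = 632.32/832 = 0.76
a = 1090.12 − 0.76(987) = 340
Equilibrium: Y = 340 + 0.76Y + 1133.36
0.24Y = 1473.36, so Y = 1473.36/0.24 = 6139

Y = 6139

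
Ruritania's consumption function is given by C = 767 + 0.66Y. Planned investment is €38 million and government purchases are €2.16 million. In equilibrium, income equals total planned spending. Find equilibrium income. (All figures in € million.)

Y = C + I + G = 767 + 0.66Y + 38 + 2.16
Y − 0.66Y = 807.16
0.34Y = 807.16, so Y = 807.16/0.34 = 2374

Y = 2374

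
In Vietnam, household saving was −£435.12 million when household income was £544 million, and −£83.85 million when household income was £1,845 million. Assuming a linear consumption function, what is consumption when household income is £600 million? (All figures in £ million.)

C = 1020

MPS = ΔS/ΔY = (-83.85 − (-435.12))/(1845 − 544) = 351.27/1301 = 0.27
MPC = 1 − MPS = 0.73
Autonomous saving = -435.12 − 0.27(544) = -582, so a = 582
C = 582 + 0.73(600) = 582 + 438 = 1020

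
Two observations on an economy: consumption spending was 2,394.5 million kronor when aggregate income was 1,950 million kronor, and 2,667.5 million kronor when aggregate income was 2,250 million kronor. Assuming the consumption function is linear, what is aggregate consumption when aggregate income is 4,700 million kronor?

MPC = (2667.5 − 2394.5)/(2250 − 1950) = 273/300 = 0.91
a = 2394.5 − 0.91(1950) = 2394.5 − 1774.5 = 620
C = 620 + 0.91(4700) = 620 + 4277 = 4897

C = 4897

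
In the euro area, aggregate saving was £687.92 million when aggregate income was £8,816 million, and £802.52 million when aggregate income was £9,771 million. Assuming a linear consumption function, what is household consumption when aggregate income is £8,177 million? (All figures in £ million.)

MPS = ΔS/ΔY = (802.52 − 687.92)/(9771 − 8816) = 114.6/955 = 0.12
MPC = 1 − MPS = 0.88
Autonomous saving = 687.92 − 0.12(8816) = -370, so a = 370
C = 370 + 0.88(8177) = 370 + 7195.76 = 7565.76

C = 7565.76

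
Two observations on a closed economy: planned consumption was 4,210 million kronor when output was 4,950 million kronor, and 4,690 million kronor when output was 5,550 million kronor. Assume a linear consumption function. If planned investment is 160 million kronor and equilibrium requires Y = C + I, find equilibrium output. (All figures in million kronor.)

MPC = (4690 − 4210)/(5550 − 4950) = 480/600 = 0.8
a = 4210 − 0.8(4950) = 250
Equilibrium: Y = 250 + 0.8Y + 160
0.2Y = 410, so Y = 410/0.2 = 2050

Y = 2050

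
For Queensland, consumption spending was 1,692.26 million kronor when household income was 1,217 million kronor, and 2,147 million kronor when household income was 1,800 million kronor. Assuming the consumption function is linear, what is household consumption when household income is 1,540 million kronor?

MPC = (2147 − 1692.26)/(1800 − 1217) = 454.74/583 = 0.78
a = 1692.26 − 0.78(1217) = 1692.26 − 949.26 = 743
C = 743 + 0.78(1540) = 743 + 1201.2 = 1944.2

C = 1944.2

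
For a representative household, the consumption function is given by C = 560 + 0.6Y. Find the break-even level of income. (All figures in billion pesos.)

At break-even, C = Y: 560 + 0.6Y = Y
0.4Y = 560, so Y = 560/0.4 = 1400

Y = 1400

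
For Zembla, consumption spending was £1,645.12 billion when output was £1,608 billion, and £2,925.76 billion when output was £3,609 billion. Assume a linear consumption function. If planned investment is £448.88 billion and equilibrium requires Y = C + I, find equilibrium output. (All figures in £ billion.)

Y = 2958

MPC = (2925.76 − 1645.12)/(3609 − 1608) = 1280.64/2001 = 0.64
a = 1645.12 − 0.64(1608) = 616
Equilibrium: Y = 616 + 0.64Y + 448.88
0.36Y = 1064.88, so Y = 1064.88/0.36 = 2958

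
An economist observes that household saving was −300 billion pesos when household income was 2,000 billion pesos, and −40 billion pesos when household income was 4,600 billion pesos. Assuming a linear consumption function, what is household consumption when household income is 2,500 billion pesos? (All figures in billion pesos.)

MPS = ΔS/ΔY = (-40 − (-300))/(4600 − 2000) = 260/2600 = 0.1
MPC = 1 − MPS = 0.9
Autonomous saving = -300 − 0.1(2000) = -500, so a = 500
C = 500 + 0.9(2500) = 500 + 2250 = 2750

C = 2750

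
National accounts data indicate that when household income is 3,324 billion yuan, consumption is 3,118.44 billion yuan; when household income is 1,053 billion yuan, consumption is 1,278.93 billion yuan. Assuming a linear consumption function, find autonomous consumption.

a = 426

MPC = ΔC/ΔY = (3118.44 − 1278.93)/(3324 − 1053) = 1839.51/2271 = 0.81
a = C − MPC·Y = 1278.93 − 0.81(1053) = 1278.93 − 852.93 = 426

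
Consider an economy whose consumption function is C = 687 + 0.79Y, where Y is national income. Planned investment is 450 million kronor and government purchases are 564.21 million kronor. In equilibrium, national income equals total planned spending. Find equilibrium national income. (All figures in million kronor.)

Y = C + I + G = 687 + 0.79Y + 450 + 564.21
Y − 0.79Y = 1701.21
0.21Y = 1701.21, so Y = 1701.21/0.21 = 8101

Y = 8101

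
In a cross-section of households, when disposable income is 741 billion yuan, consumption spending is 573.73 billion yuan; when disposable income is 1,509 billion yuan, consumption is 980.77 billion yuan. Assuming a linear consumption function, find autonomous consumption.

a = 181

MPC = ΔC/ΔY = (980.77 − 573.73)/(1509 − 741) = 407.04/768 = 0.53
a = C − MPC·Y = 573.73 − 0.53(741) = 573.73 − 392.73 = 181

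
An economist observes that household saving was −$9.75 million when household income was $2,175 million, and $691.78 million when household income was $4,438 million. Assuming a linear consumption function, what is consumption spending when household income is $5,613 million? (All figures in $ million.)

MPS = ΔS/ΔY = (691.78 − (-9.75))/(4438 − 2175) = 701.53/2263 = 0.31
MPC = 1 − MPS = 0.69
Autonomous saving = -9.75 − 0.31(2175) = -684, so a = 684
C = 684 + 0.69(5613) = 684 + 3872.97 = 4556.97

C = 4556.97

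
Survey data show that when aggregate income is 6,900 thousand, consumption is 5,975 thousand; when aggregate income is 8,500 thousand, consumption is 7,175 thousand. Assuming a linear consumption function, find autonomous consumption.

a = 800

MPC = ΔC/ΔY = (7175 − 5975)/(8500 − 6900) = 1200/1600 = 0.75
a = C − MPC·Y = 5975 − 0.75(6900) = 5975 − 5175 = 800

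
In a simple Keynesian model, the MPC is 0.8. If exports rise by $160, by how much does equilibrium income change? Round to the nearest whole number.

ΔY ≈ 800

The multiplier is 1/(1 − MPC) = 1/0.2.
ΔY = 160/0.2 = 800.00 ≈ 800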